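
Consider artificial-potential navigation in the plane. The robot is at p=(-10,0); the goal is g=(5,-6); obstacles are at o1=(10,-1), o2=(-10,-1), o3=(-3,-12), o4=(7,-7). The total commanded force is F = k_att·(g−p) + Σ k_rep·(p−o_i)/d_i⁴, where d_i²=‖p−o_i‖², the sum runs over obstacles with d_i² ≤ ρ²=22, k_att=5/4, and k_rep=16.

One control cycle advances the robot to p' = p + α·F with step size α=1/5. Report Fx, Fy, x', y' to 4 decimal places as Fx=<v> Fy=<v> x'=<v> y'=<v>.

F_att = 5/4·(g−p) = 5/4·(15,-6) = (18.7500,-7.5000)
o1: d²=401 > ρ²=22 → inactive
o2: d²=1 ≤ ρ²=22; F_rep = 16·(0,1)/1² = (0.0000,16.0000)
o3: d²=193 > ρ²=22 → inactive
o4: d²=338 > ρ²=22 → inactive
F = F_att + ΣF_rep = (18.7500,8.5000)
p' = p + 1/5·F = (-6.2500,1.7000)

Fx=18.7500 Fy=8.5000 x'=-6.2500 y'=1.7000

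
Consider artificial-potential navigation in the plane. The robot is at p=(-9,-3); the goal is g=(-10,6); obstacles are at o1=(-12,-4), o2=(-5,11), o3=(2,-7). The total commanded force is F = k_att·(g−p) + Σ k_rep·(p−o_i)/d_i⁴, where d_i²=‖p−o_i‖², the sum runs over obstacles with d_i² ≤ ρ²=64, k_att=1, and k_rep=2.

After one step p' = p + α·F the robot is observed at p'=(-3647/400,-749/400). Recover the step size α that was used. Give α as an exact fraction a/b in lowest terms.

α = 1/8

F_att = 1·(g−p) = 1·(-1,9) = (-1.0000,9.0000)
o1: d²=10 ≤ ρ²=64; F_rep = 2·(3,1)/10² = (0.0600,0.0200)
o2: d²=212 > ρ²=64 → inactive
o3: d²=137 > ρ²=64 → inactive
F = F_att + ΣF_rep = (-0.9400,9.0200)
Δp = p'−p = (-0.1175,1.1275); α = Δx/Fx = (-47/400) / (-47/50) = 1/8
check: Δy/Fy = (451/400) / (451/50) = 1/8 ✓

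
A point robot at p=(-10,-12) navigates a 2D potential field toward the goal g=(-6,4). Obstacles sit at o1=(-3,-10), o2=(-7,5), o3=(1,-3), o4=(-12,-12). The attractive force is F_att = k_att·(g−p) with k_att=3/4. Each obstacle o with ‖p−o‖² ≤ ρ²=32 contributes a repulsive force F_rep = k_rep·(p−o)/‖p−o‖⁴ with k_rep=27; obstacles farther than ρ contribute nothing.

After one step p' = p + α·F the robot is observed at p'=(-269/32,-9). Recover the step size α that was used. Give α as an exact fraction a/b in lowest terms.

F_att = 3/4·(g−p) = 3/4·(4,16) = (3.0000,12.0000)
o1: d²=53 > ρ²=32 → inactive
o2: d²=298 > ρ²=32 → inactive
o3: d²=202 > ρ²=32 → inactive
o4: d²=4 ≤ ρ²=32; F_rep = 27·(2,0)/4² = (3.3750,0.0000)
F = F_att + ΣF_rep = (6.3750,12.0000)
Δp = p'−p = (1.5938,3.0000); α = Δx/Fx = (51/32) / (51/8) = 1/4
check: Δy/Fy = (3) / (12) = 1/4 ✓

α = 1/4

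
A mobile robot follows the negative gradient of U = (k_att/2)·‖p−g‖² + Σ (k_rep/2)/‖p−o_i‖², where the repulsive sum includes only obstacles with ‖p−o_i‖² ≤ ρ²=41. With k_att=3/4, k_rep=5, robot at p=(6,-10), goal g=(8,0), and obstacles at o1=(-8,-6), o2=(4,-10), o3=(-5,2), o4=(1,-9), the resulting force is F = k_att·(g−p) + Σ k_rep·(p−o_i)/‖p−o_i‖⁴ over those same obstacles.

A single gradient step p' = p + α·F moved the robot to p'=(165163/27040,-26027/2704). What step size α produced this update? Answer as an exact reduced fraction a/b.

α = 1/20

F_att = 3/4·(g−p) = 3/4·(2,10) = (1.5000,7.5000)
o1: d²=212 > ρ²=41 → inactive
o2: d²=4 ≤ ρ²=41; F_rep = 5·(2,0)/4² = (0.6250,0.0000)
o3: d²=265 > ρ²=41 → inactive
o4: d²=26 ≤ ρ²=41; F_rep = 5·(5,-1)/26² = (0.0370,-0.0074)
F = F_att + ΣF_rep = (2.1620,7.4926)
Δp = p'−p = (0.1081,0.3746); α = Δx/Fx = (2923/27040) / (2923/1352) = 1/20
check: Δy/Fy = (1013/2704) / (5065/676) = 1/20 ✓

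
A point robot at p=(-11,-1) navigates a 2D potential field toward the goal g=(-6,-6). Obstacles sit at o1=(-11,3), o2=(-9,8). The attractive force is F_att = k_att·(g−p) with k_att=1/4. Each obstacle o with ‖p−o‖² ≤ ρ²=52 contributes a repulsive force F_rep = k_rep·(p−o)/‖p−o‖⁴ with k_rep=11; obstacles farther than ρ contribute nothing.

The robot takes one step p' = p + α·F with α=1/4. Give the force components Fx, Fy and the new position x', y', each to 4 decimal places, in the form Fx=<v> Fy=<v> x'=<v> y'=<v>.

F_att = 1/4·(g−p) = 1/4·(5,-5) = (1.2500,-1.2500)
o1: d²=16 ≤ ρ²=52; F_rep = 11·(0,-4)/16² = (0.0000,-0.1719)
o2: d²=85 > ρ²=52 → inactive
F = F_att + ΣF_rep = (1.2500,-1.4219)
p' = p + 1/4·F = (-10.6875,-1.3555)

Fx=1.2500 Fy=-1.4219 x'=-10.6875 y'=-1.3555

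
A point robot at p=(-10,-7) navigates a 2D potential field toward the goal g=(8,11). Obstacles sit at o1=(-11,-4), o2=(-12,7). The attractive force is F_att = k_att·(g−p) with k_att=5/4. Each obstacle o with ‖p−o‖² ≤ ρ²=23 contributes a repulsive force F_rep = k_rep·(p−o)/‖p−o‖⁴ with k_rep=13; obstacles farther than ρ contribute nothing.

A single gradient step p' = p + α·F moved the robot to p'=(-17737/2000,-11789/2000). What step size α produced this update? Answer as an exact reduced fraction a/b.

α = 1/20

F_att = 5/4·(g−p) = 5/4·(18,18) = (22.5000,22.5000)
o1: d²=10 ≤ ρ²=23; F_rep = 13·(1,-3)/10² = (0.1300,-0.3900)
o2: d²=200 > ρ²=23 → inactive
F = F_att + ΣF_rep = (22.6300,22.1100)
Δp = p'−p = (1.1315,1.1055); α = Δx/Fx = (2263/2000) / (2263/100) = 1/20
check: Δy/Fy = (2211/2000) / (2211/100) = 1/20 ✓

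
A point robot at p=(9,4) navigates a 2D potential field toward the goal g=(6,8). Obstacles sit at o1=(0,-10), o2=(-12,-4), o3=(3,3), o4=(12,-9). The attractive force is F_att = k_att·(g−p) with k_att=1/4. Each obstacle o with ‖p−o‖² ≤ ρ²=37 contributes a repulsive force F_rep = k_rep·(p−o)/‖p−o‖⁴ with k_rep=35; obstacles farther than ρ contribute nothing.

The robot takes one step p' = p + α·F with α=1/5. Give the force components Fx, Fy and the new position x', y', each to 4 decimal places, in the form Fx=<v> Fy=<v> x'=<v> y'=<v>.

Fx=-0.5966 Fy=1.0256 x'=8.8807 y'=4.2051

F_att = 1/4·(g−p) = 1/4·(-3,4) = (-0.7500,1.0000)
o1: d²=277 > ρ²=37 → inactive
o2: d²=505 > ρ²=37 → inactive
o3: d²=37 ≤ ρ²=37; F_rep = 35·(6,1)/37² = (0.1534,0.0256)
o4: d²=178 > ρ²=37 → inactive
F = F_att + ΣF_rep = (-0.5966,1.0256)
p' = p + 1/5·F = (8.8807,4.2051)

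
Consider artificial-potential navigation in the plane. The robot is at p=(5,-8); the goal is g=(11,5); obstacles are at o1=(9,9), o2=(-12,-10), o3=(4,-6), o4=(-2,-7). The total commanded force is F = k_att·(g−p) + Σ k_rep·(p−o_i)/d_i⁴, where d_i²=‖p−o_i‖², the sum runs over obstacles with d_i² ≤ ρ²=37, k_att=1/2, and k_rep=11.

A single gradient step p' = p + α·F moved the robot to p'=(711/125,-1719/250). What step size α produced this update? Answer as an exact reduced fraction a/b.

α = 1/5

F_att = 1/2·(g−p) = 1/2·(6,13) = (3.0000,6.5000)
o1: d²=305 > ρ²=37 → inactive
o2: d²=293 > ρ²=37 → inactive
o3: d²=5 ≤ ρ²=37; F_rep = 11·(1,-2)/5² = (0.4400,-0.8800)
o4: d²=50 > ρ²=37 → inactive
F = F_att + ΣF_rep = (3.4400,5.6200)
Δp = p'−p = (0.6880,1.1240); α = Δx/Fx = (86/125) / (86/25) = 1/5
check: Δy/Fy = (281/250) / (281/50) = 1/5 ✓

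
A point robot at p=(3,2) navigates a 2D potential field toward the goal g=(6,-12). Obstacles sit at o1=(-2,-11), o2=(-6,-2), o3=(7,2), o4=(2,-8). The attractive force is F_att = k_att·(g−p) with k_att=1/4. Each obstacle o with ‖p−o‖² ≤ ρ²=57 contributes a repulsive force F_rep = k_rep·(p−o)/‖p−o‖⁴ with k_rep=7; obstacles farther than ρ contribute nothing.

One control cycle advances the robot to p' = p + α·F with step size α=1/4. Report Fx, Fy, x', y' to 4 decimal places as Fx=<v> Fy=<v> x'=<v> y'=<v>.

Fx=0.6406 Fy=-3.5000 x'=3.1602 y'=1.1250

F_att = 1/4·(g−p) = 1/4·(3,-14) = (0.7500,-3.5000)
o1: d²=194 > ρ²=57 → inactive
o2: d²=97 > ρ²=57 → inactive
o3: d²=16 ≤ ρ²=57; F_rep = 7·(-4,0)/16² = (-0.1094,0.0000)
o4: d²=101 > ρ²=57 → inactive
F = F_att + ΣF_rep = (0.6406,-3.5000)
p' = p + 1/4·F = (3.1602,1.1250)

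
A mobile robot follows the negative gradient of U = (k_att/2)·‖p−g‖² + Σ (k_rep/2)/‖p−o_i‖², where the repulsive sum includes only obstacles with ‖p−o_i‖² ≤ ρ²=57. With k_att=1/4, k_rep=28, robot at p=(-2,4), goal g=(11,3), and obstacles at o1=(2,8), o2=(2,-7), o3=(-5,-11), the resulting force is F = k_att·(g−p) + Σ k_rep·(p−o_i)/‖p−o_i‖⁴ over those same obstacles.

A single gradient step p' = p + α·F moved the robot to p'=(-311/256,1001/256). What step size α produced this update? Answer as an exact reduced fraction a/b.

F_att = 1/4·(g−p) = 1/4·(13,-1) = (3.2500,-0.2500)
o1: d²=32 ≤ ρ²=57; F_rep = 28·(-4,-4)/32² = (-0.1094,-0.1094)
o2: d²=137 > ρ²=57 → inactive
o3: d²=234 > ρ²=57 → inactive
F = F_att + ΣF_rep = (3.1406,-0.3594)
Δp = p'−p = (0.7852,-0.0898); α = Δx/Fx = (201/256) / (201/64) = 1/4
check: Δy/Fy = (-23/256) / (-23/64) = 1/4 ✓

α = 1/4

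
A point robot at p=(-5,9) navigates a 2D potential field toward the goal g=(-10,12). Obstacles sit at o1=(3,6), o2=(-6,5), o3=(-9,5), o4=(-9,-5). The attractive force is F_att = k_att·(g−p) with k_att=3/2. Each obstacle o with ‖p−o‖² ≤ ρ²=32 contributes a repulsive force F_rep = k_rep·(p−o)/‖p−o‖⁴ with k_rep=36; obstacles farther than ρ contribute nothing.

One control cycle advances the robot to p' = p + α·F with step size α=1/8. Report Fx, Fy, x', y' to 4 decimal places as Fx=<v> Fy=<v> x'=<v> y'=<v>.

F_att = 3/2·(g−p) = 3/2·(-5,3) = (-7.5000,4.5000)
o1: d²=73 > ρ²=32 → inactive
o2: d²=17 ≤ ρ²=32; F_rep = 36·(1,4)/17² = (0.1246,0.4983)
o3: d²=32 ≤ ρ²=32; F_rep = 36·(4,4)/32² = (0.1406,0.1406)
o4: d²=212 > ρ²=32 → inactive
F = F_att + ΣF_rep = (-7.2348,5.1389)
p' = p + 1/8·F = (-5.9044,9.6424)

Fx=-7.2348 Fy=5.1389 x'=-5.9044 y'=9.6424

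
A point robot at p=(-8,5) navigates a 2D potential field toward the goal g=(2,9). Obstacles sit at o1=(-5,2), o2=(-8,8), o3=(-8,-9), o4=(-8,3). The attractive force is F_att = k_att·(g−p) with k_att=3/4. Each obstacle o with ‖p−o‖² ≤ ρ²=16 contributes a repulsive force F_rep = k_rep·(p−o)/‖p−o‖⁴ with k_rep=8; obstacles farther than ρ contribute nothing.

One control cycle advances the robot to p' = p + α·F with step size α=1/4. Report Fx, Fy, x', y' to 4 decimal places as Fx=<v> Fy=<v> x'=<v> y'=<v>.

Fx=7.5000 Fy=3.7037 x'=-6.1250 y'=5.9259

F_att = 3/4·(g−p) = 3/4·(10,4) = (7.5000,3.0000)
o1: d²=18 > ρ²=16 → inactive
o2: d²=9 ≤ ρ²=16; F_rep = 8·(0,-3)/9² = (0.0000,-0.2963)
o3: d²=196 > ρ²=16 → inactive
o4: d²=4 ≤ ρ²=16; F_rep = 8·(0,2)/4² = (0.0000,1.0000)
F = F_att + ΣF_rep = (7.5000,3.7037)
p' = p + 1/4·F = (-6.1250,5.9259)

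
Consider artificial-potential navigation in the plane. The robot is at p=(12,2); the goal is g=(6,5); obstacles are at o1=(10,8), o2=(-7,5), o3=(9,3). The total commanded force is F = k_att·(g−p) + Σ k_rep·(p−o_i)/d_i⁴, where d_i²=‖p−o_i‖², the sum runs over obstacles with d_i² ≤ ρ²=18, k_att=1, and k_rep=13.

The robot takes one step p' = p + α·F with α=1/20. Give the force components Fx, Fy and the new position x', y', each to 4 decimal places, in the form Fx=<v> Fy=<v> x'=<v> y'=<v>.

F_att = 1·(g−p) = 1·(-6,3) = (-6.0000,3.0000)
o1: d²=40 > ρ²=18 → inactive
o2: d²=370 > ρ²=18 → inactive
o3: d²=10 ≤ ρ²=18; F_rep = 13·(3,-1)/10² = (0.3900,-0.1300)
F = F_att + ΣF_rep = (-5.6100,2.8700)
p' = p + 1/20·F = (11.7195,2.1435)

Fx=-5.6100 Fy=2.8700 x'=11.7195 y'=2.1435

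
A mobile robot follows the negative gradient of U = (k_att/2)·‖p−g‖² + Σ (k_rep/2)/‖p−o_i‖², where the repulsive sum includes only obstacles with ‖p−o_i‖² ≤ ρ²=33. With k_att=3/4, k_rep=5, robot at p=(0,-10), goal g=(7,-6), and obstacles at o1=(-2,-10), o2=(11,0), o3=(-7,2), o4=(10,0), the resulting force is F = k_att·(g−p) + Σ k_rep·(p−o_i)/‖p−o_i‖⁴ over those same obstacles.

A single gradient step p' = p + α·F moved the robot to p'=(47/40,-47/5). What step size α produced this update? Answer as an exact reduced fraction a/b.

F_att = 3/4·(g−p) = 3/4·(7,4) = (5.2500,3.0000)
o1: d²=4 ≤ ρ²=33; F_rep = 5·(2,0)/4² = (0.6250,0.0000)
o2: d²=221 > ρ²=33 → inactive
o3: d²=193 > ρ²=33 → inactive
o4: d²=200 > ρ²=33 → inactive
F = F_att + ΣF_rep = (5.8750,3.0000)
Δp = p'−p = (1.1750,0.6000); α = Δx/Fx = (47/40) / (47/8) = 1/5
check: Δy/Fy = (3/5) / (3) = 1/5 ✓

α = 1/5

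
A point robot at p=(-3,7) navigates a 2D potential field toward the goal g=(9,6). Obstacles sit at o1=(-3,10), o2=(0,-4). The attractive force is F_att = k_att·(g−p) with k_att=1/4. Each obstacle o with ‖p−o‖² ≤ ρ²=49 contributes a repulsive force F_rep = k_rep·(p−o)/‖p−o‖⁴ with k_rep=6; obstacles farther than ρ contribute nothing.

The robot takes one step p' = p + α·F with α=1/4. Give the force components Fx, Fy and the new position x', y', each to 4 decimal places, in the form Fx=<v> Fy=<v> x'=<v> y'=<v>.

Fx=3.0000 Fy=-0.4722 x'=-2.2500 y'=6.8819

F_att = 1/4·(g−p) = 1/4·(12,-1) = (3.0000,-0.2500)
o1: d²=9 ≤ ρ²=49; F_rep = 6·(0,-3)/9² = (0.0000,-0.2222)
o2: d²=130 > ρ²=49 → inactive
F = F_att + ΣF_rep = (3.0000,-0.4722)
p' = p + 1/4·F = (-2.2500,6.8819)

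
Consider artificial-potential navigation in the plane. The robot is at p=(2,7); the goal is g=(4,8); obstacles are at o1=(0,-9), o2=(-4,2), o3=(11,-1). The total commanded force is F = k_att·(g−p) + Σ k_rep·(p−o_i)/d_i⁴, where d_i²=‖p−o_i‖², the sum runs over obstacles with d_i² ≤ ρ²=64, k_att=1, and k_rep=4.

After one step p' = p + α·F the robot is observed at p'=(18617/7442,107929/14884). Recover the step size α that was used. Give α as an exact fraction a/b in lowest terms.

α = 1/4

F_att = 1·(g−p) = 1·(2,1) = (2.0000,1.0000)
o1: d²=260 > ρ²=64 → inactive
o2: d²=61 ≤ ρ²=64; F_rep = 4·(6,5)/61² = (0.0064,0.0054)
o3: d²=145 > ρ²=64 → inactive
F = F_att + ΣF_rep = (2.0064,1.0054)
Δp = p'−p = (0.5016,0.2513); α = Δx/Fx = (3733/7442) / (7466/3721) = 1/4
check: Δy/Fy = (3741/14884) / (3741/3721) = 1/4 ✓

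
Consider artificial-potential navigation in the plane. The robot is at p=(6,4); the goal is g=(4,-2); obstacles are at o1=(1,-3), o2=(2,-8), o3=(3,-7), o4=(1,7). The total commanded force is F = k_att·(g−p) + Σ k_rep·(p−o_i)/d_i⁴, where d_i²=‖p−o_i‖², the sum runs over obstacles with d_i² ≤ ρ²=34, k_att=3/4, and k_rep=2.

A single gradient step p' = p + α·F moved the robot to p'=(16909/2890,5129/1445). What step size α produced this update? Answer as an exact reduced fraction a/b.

F_att = 3/4·(g−p) = 3/4·(-2,-6) = (-1.5000,-4.5000)
o1: d²=74 > ρ²=34 → inactive
o2: d²=160 > ρ²=34 → inactive
o3: d²=130 > ρ²=34 → inactive
o4: d²=34 ≤ ρ²=34; F_rep = 2·(5,-3)/34² = (0.0087,-0.0052)
F = F_att + ΣF_rep = (-1.4913,-4.5052)
Δp = p'−p = (-0.1491,-0.4505); α = Δx/Fx = (-431/2890) / (-431/289) = 1/10
check: Δy/Fy = (-651/1445) / (-1302/289) = 1/10 ✓

α = 1/10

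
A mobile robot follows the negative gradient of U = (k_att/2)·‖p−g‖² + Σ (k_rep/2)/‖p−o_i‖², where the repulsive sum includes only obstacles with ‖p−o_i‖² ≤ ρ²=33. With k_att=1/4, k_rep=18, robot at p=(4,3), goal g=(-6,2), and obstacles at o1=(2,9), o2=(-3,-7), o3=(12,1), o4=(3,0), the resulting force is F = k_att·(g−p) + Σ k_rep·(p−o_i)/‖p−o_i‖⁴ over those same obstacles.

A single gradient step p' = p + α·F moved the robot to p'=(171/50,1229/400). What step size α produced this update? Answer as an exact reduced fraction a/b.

α = 1/4

F_att = 1/4·(g−p) = 1/4·(-10,-1) = (-2.5000,-0.2500)
o1: d²=40 > ρ²=33 → inactive
o2: d²=149 > ρ²=33 → inactive
o3: d²=68 > ρ²=33 → inactive
o4: d²=10 ≤ ρ²=33; F_rep = 18·(1,3)/10² = (0.1800,0.5400)
F = F_att + ΣF_rep = (-2.3200,0.2900)
Δp = p'−p = (-0.5800,0.0725); α = Δx/Fx = (-29/50) / (-58/25) = 1/4
check: Δy/Fy = (29/400) / (29/100) = 1/4 ✓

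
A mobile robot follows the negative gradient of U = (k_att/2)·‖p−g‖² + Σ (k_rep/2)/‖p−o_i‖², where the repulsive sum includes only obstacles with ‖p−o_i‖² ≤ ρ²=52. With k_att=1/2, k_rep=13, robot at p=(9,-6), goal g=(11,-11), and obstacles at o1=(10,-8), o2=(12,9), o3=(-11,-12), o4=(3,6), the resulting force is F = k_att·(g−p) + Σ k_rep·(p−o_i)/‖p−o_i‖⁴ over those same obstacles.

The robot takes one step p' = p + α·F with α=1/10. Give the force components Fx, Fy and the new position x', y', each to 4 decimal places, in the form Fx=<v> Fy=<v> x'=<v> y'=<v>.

F_att = 1/2·(g−p) = 1/2·(2,-5) = (1.0000,-2.5000)
o1: d²=5 ≤ ρ²=52; F_rep = 13·(-1,2)/5² = (-0.5200,1.0400)
o2: d²=234 > ρ²=52 → inactive
o3: d²=436 > ρ²=52 → inactive
o4: d²=180 > ρ²=52 → inactive
F = F_att + ΣF_rep = (0.4800,-1.4600)
p' = p + 1/10·F = (9.0480,-6.1460)

Fx=0.4800 Fy=-1.4600 x'=9.0480 y'=-6.1460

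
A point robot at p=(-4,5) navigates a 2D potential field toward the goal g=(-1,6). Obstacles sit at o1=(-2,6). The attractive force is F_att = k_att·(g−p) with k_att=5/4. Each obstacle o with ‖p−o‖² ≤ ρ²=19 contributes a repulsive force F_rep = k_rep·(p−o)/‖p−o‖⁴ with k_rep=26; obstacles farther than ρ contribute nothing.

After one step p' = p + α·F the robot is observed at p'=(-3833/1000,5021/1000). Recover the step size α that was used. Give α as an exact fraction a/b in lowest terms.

F_att = 5/4·(g−p) = 5/4·(3,1) = (3.7500,1.2500)
o1: d²=5 ≤ ρ²=19; F_rep = 26·(-2,-1)/5² = (-2.0800,-1.0400)
F = F_att + ΣF_rep = (1.6700,0.2100)
Δp = p'−p = (0.1670,0.0210); α = Δx/Fx = (167/1000) / (167/100) = 1/10
check: Δy/Fy = (21/1000) / (21/100) = 1/10 ✓

α = 1/10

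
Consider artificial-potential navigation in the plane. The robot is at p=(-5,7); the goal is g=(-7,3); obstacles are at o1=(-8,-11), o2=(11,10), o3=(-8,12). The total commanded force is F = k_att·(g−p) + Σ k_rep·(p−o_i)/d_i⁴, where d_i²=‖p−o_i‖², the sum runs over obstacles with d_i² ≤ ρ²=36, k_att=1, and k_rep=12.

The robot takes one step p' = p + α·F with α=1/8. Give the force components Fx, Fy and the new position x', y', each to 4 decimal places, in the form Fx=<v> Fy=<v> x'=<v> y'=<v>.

Fx=-1.9689 Fy=-4.0519 x'=-5.2461 y'=6.4935

F_att = 1·(g−p) = 1·(-2,-4) = (-2.0000,-4.0000)
o1: d²=333 > ρ²=36 → inactive
o2: d²=265 > ρ²=36 → inactive
o3: d²=34 ≤ ρ²=36; F_rep = 12·(3,-5)/34² = (0.0311,-0.0519)
F = F_att + ΣF_rep = (-1.9689,-4.0519)
p' = p + 1/8·F = (-5.2461,6.4935)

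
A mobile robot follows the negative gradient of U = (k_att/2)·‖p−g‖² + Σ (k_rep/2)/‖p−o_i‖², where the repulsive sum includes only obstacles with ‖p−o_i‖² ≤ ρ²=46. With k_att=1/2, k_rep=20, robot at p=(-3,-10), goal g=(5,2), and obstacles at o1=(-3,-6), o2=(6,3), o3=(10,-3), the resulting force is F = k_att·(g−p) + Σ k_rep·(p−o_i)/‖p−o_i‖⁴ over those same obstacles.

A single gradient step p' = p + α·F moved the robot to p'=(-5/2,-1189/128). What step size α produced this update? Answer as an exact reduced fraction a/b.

α = 1/8

F_att = 1/2·(g−p) = 1/2·(8,12) = (4.0000,6.0000)
o1: d²=16 ≤ ρ²=46; F_rep = 20·(0,-4)/16² = (0.0000,-0.3125)
o2: d²=250 > ρ²=46 → inactive
o3: d²=218 > ρ²=46 → inactive
F = F_att + ΣF_rep = (4.0000,5.6875)
Δp = p'−p = (0.5000,0.7109); α = Δx/Fx = (1/2) / (4) = 1/8
check: Δy/Fy = (91/128) / (91/16) = 1/8 ✓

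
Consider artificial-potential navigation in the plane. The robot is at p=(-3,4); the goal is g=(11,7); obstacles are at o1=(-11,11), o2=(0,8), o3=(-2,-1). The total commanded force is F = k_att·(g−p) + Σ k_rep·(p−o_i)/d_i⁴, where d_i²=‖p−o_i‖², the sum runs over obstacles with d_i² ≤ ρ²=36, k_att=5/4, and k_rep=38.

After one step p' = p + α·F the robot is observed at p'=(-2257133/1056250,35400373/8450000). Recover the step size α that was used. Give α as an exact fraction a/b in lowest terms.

α = 1/20

F_att = 5/4·(g−p) = 5/4·(14,3) = (17.5000,3.7500)
o1: d²=113 > ρ²=36 → inactive
o2: d²=25 ≤ ρ²=36; F_rep = 38·(-3,-4)/25² = (-0.1824,-0.2432)
o3: d²=26 ≤ ρ²=36; F_rep = 38·(-1,5)/26² = (-0.0562,0.2811)
F = F_att + ΣF_rep = (17.2614,3.7879)
Δp = p'−p = (0.8631,0.1894); α = Δx/Fx = (911617/1056250) / (1823234/105625) = 1/20
check: Δy/Fy = (1600373/8450000) / (1600373/422500) = 1/20 ✓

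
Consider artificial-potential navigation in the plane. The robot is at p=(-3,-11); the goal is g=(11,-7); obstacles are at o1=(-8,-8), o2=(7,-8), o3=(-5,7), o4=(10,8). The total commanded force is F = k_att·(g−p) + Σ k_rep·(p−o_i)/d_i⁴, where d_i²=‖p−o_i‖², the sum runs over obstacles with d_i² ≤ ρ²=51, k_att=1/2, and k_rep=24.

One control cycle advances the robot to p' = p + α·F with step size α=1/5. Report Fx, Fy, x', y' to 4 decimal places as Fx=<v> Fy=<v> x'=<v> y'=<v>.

Fx=7.1038 Fy=1.9377 x'=-1.5792 y'=-10.6125

F_att = 1/2·(g−p) = 1/2·(14,4) = (7.0000,2.0000)
o1: d²=34 ≤ ρ²=51; F_rep = 24·(5,-3)/34² = (0.1038,-0.0623)
o2: d²=109 > ρ²=51 → inactive
o3: d²=328 > ρ²=51 → inactive
o4: d²=530 > ρ²=51 → inactive
F = F_att + ΣF_rep = (7.1038,1.9377)
p' = p + 1/5·F = (-1.5792,-10.6125)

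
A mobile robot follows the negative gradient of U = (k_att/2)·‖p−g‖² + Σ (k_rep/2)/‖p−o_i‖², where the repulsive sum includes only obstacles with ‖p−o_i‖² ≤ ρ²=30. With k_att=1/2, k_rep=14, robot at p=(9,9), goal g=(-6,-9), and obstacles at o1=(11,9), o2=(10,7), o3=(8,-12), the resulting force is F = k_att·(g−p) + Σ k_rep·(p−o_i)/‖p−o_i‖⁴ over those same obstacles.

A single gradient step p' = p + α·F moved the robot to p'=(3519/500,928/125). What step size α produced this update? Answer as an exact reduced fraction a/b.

α = 1/5

F_att = 1/2·(g−p) = 1/2·(-15,-18) = (-7.5000,-9.0000)
o1: d²=4 ≤ ρ²=30; F_rep = 14·(-2,0)/4² = (-1.7500,0.0000)
o2: d²=5 ≤ ρ²=30; F_rep = 14·(-1,2)/5² = (-0.5600,1.1200)
o3: d²=442 > ρ²=30 → inactive
F = F_att + ΣF_rep = (-9.8100,-7.8800)
Δp = p'−p = (-1.9620,-1.5760); α = Δx/Fx = (-981/500) / (-981/100) = 1/5
check: Δy/Fy = (-197/125) / (-197/25) = 1/5 ✓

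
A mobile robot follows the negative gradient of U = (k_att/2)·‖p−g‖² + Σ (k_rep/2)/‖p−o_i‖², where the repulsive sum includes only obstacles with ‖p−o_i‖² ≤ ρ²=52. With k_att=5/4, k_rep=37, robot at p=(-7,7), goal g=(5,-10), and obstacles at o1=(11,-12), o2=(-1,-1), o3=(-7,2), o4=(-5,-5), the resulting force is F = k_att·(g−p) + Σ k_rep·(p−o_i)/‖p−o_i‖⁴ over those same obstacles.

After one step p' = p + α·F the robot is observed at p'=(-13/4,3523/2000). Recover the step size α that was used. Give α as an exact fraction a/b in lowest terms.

F_att = 5/4·(g−p) = 5/4·(12,-17) = (15.0000,-21.2500)
o1: d²=685 > ρ²=52 → inactive
o2: d²=100 > ρ²=52 → inactive
o3: d²=25 ≤ ρ²=52; F_rep = 37·(0,5)/25² = (0.0000,0.2960)
o4: d²=148 > ρ²=52 → inactive
F = F_att + ΣF_rep = (15.0000,-20.9540)
Δp = p'−p = (3.7500,-5.2385); α = Δx/Fx = (15/4) / (15) = 1/4
check: Δy/Fy = (-10477/2000) / (-10477/500) = 1/4 ✓

α = 1/4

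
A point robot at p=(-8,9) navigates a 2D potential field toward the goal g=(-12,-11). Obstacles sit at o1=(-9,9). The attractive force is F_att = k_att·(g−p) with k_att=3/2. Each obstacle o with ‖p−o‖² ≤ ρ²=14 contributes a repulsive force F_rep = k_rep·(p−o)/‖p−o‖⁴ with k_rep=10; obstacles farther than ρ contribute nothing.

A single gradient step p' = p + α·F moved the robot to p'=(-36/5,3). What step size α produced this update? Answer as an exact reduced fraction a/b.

F_att = 3/2·(g−p) = 3/2·(-4,-20) = (-6.0000,-30.0000)
o1: d²=1 ≤ ρ²=14; F_rep = 10·(1,0)/1² = (10.0000,0.0000)
F = F_att + ΣF_rep = (4.0000,-30.0000)
Δp = p'−p = (0.8000,-6.0000); α = Δx/Fx = (4/5) / (4) = 1/5
check: Δy/Fy = (-6) / (-30) = 1/5 ✓

α = 1/5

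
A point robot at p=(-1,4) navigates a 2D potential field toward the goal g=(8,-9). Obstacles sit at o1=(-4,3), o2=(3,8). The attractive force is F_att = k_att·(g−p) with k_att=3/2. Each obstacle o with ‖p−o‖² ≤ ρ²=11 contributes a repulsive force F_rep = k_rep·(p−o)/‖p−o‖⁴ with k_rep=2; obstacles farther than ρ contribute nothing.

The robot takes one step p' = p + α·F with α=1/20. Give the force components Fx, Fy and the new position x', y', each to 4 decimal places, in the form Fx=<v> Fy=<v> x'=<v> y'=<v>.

F_att = 3/2·(g−p) = 3/2·(9,-13) = (13.5000,-19.5000)
o1: d²=10 ≤ ρ²=11; F_rep = 2·(3,1)/10² = (0.0600,0.0200)
o2: d²=32 > ρ²=11 → inactive
F = F_att + ΣF_rep = (13.5600,-19.4800)
p' = p + 1/20·F = (-0.3220,3.0260)

Fx=13.5600 Fy=-19.4800 x'=-0.3220 y'=3.0260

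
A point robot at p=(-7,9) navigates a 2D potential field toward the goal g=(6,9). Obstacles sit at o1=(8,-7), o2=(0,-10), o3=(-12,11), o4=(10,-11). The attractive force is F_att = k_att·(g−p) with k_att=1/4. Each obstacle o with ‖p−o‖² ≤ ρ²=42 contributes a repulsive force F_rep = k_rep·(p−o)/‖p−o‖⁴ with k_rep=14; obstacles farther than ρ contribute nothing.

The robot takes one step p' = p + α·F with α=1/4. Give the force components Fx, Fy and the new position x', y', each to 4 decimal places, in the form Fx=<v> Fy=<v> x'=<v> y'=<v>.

F_att = 1/4·(g−p) = 1/4·(13,0) = (3.2500,0.0000)
o1: d²=481 > ρ²=42 → inactive
o2: d²=410 > ρ²=42 → inactive
o3: d²=29 ≤ ρ²=42; F_rep = 14·(5,-2)/29² = (0.0832,-0.0333)
o4: d²=689 > ρ²=42 → inactive
F = F_att + ΣF_rep = (3.3332,-0.0333)
p' = p + 1/4·F = (-6.1667,8.9917)

Fx=3.3332 Fy=-0.0333 x'=-6.1667 y'=8.9917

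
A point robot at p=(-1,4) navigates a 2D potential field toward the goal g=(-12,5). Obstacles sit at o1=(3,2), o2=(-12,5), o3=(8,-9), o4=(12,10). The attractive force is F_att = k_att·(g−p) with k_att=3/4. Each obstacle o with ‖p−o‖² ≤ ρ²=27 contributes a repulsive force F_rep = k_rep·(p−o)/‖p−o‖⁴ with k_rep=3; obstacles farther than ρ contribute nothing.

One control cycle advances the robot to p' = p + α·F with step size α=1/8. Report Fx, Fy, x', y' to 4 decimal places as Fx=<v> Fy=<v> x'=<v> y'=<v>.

Fx=-8.2800 Fy=0.7650 x'=-2.0350 y'=4.0956

F_att = 3/4·(g−p) = 3/4·(-11,1) = (-8.2500,0.7500)
o1: d²=20 ≤ ρ²=27; F_rep = 3·(-4,2)/20² = (-0.0300,0.0150)
o2: d²=122 > ρ²=27 → inactive
o3: d²=250 > ρ²=27 → inactive
o4: d²=205 > ρ²=27 → inactive
F = F_att + ΣF_rep = (-8.2800,0.7650)
p' = p + 1/8·F = (-2.0350,4.0956)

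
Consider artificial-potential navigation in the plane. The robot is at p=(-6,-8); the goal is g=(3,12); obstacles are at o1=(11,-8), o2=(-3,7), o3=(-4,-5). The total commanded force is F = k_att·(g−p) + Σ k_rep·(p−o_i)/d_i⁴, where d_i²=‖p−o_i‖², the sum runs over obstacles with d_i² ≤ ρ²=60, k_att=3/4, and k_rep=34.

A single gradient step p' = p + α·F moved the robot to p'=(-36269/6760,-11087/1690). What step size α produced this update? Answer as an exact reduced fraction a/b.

F_att = 3/4·(g−p) = 3/4·(9,20) = (6.7500,15.0000)
o1: d²=289 > ρ²=60 → inactive
o2: d²=234 > ρ²=60 → inactive
o3: d²=13 ≤ ρ²=60; F_rep = 34·(-2,-3)/13² = (-0.4024,-0.6036)
F = F_att + ΣF_rep = (6.3476,14.3964)
Δp = p'−p = (0.6348,1.4396); α = Δx/Fx = (4291/6760) / (4291/676) = 1/10
check: Δy/Fy = (2433/1690) / (2433/169) = 1/10 ✓

α = 1/10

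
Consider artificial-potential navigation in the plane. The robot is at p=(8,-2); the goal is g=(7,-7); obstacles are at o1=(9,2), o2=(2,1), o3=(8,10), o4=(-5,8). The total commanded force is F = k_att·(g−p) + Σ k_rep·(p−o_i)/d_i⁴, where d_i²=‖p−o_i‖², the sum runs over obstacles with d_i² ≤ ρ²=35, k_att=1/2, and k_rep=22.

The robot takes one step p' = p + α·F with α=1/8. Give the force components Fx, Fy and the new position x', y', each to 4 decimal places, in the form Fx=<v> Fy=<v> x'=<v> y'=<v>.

Fx=-0.5761 Fy=-2.8045 x'=7.9280 y'=-2.3506

F_att = 1/2·(g−p) = 1/2·(-1,-5) = (-0.5000,-2.5000)
o1: d²=17 ≤ ρ²=35; F_rep = 22·(-1,-4)/17² = (-0.0761,-0.3045)
o2: d²=45 > ρ²=35 → inactive
o3: d²=144 > ρ²=35 → inactive
o4: d²=269 > ρ²=35 → inactive
F = F_att + ΣF_rep = (-0.5761,-2.8045)
p' = p + 1/8·F = (7.9280,-2.3506)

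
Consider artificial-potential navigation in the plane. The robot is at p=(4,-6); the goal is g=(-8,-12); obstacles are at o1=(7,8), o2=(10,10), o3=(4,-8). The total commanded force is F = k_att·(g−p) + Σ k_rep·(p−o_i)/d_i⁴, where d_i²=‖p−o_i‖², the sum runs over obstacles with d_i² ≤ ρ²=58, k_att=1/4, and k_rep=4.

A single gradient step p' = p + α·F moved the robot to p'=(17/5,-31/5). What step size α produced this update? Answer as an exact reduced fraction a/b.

α = 1/5

F_att = 1/4·(g−p) = 1/4·(-12,-6) = (-3.0000,-1.5000)
o1: d²=205 > ρ²=58 → inactive
o2: d²=292 > ρ²=58 → inactive
o3: d²=4 ≤ ρ²=58; F_rep = 4·(0,2)/4² = (0.0000,0.5000)
F = F_att + ΣF_rep = (-3.0000,-1.0000)
Δp = p'−p = (-0.6000,-0.2000); α = Δx/Fx = (-3/5) / (-3) = 1/5
check: Δy/Fy = (-1/5) / (-1) = 1/5 ✓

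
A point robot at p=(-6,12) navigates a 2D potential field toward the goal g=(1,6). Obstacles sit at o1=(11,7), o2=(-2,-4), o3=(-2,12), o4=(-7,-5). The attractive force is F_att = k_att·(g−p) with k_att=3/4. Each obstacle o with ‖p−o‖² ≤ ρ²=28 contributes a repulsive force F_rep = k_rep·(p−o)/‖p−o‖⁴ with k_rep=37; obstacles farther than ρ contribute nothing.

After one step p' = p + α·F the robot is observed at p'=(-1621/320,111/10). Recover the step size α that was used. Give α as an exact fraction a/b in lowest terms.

F_att = 3/4·(g−p) = 3/4·(7,-6) = (5.2500,-4.5000)
o1: d²=314 > ρ²=28 → inactive
o2: d²=272 > ρ²=28 → inactive
o3: d²=16 ≤ ρ²=28; F_rep = 37·(-4,0)/16² = (-0.5781,0.0000)
o4: d²=290 > ρ²=28 → inactive
F = F_att + ΣF_rep = (4.6719,-4.5000)
Δp = p'−p = (0.9344,-0.9000); α = Δx/Fx = (299/320) / (299/64) = 1/5
check: Δy/Fy = (-9/10) / (-9/2) = 1/5 ✓

α = 1/5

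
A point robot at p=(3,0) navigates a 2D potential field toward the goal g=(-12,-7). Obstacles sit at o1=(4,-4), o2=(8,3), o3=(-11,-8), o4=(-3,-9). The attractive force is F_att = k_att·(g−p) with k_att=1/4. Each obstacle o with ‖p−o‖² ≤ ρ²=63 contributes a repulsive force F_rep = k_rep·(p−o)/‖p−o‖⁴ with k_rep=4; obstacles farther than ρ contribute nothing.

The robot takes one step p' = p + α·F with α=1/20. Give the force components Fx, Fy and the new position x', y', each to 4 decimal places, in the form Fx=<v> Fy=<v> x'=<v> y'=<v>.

Fx=-3.7811 Fy=-1.7050 x'=2.8109 y'=-0.0853

F_att = 1/4·(g−p) = 1/4·(-15,-7) = (-3.7500,-1.7500)
o1: d²=17 ≤ ρ²=63; F_rep = 4·(-1,4)/17² = (-0.0138,0.0554)
o2: d²=34 ≤ ρ²=63; F_rep = 4·(-5,-3)/34² = (-0.0173,-0.0104)
o3: d²=260 > ρ²=63 → inactive
o4: d²=117 > ρ²=63 → inactive
F = F_att + ΣF_rep = (-3.7811,-1.7050)
p' = p + 1/20·F = (2.8109,-0.0853)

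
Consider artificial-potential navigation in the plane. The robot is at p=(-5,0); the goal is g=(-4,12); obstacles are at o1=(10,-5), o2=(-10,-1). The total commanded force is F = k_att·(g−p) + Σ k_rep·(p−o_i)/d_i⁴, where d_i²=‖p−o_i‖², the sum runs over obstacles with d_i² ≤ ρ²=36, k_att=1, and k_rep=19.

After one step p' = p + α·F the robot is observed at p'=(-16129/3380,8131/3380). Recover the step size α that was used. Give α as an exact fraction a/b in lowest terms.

F_att = 1·(g−p) = 1·(1,12) = (1.0000,12.0000)
o1: d²=250 > ρ²=36 → inactive
o2: d²=26 ≤ ρ²=36; F_rep = 19·(5,1)/26² = (0.1405,0.0281)
F = F_att + ΣF_rep = (1.1405,12.0281)
Δp = p'−p = (0.2281,2.4056); α = Δx/Fx = (771/3380) / (771/676) = 1/5
check: Δy/Fy = (8131/3380) / (8131/676) = 1/5 ✓

α = 1/5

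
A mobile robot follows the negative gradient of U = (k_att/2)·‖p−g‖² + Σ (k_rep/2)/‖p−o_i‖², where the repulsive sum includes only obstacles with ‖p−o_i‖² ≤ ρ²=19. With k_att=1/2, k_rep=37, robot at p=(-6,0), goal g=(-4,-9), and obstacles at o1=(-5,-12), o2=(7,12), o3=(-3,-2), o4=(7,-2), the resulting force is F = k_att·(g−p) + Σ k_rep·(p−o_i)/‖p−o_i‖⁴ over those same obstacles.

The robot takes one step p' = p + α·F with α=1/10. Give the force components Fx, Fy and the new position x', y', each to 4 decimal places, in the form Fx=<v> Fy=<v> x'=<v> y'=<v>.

F_att = 1/2·(g−p) = 1/2·(2,-9) = (1.0000,-4.5000)
o1: d²=145 > ρ²=19 → inactive
o2: d²=313 > ρ²=19 → inactive
o3: d²=13 ≤ ρ²=19; F_rep = 37·(-3,2)/13² = (-0.6568,0.4379)
o4: d²=173 > ρ²=19 → inactive
F = F_att + ΣF_rep = (0.3432,-4.0621)
p' = p + 1/10·F = (-5.9657,-0.4062)

Fx=0.3432 Fy=-4.0621 x'=-5.9657 y'=-0.4062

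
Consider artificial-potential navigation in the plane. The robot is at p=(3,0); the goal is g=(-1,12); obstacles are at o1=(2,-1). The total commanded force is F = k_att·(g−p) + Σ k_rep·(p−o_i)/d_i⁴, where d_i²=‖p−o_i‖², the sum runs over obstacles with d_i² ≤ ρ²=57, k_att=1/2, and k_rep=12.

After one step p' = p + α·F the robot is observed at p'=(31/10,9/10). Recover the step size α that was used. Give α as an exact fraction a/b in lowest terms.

α = 1/10

F_att = 1/2·(g−p) = 1/2·(-4,12) = (-2.0000,6.0000)
o1: d²=2 ≤ ρ²=57; F_rep = 12·(1,1)/2² = (3.0000,3.0000)
F = F_att + ΣF_rep = (1.0000,9.0000)
Δp = p'−p = (0.1000,0.9000); α = Δx/Fx = (1/10) / (1) = 1/10
check: Δy/Fy = (9/10) / (9) = 1/10 ✓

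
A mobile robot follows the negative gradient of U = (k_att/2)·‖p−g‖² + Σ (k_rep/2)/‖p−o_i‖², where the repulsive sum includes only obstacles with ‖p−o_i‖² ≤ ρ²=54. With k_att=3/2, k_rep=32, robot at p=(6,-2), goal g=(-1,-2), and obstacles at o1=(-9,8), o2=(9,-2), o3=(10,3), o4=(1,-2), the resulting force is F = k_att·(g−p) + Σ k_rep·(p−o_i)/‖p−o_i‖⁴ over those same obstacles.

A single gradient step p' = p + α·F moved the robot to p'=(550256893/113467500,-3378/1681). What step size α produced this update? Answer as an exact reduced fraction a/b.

α = 1/10

F_att = 3/2·(g−p) = 3/2·(-7,0) = (-10.5000,0.0000)
o1: d²=325 > ρ²=54 → inactive
o2: d²=9 ≤ ρ²=54; F_rep = 32·(-3,0)/9² = (-1.1852,0.0000)
o3: d²=41 ≤ ρ²=54; F_rep = 32·(-4,-5)/41² = (-0.0761,-0.0952)
o4: d²=25 ≤ ρ²=54; F_rep = 32·(5,0)/25² = (0.2560,0.0000)
F = F_att + ΣF_rep = (-11.5053,-0.0952)
Δp = p'−p = (-1.1505,-0.0095); α = Δx/Fx = (-130548107/113467500) / (-130548107/11346750) = 1/10
check: Δy/Fy = (-16/1681) / (-160/1681) = 1/10 ✓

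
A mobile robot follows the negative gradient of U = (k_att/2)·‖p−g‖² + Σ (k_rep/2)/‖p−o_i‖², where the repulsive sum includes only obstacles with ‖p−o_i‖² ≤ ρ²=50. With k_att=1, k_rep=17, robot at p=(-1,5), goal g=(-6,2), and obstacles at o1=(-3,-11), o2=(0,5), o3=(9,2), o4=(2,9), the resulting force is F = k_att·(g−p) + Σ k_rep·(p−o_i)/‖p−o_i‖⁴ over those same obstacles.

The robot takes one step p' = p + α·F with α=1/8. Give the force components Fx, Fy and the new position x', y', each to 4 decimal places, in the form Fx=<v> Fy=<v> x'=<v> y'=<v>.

Fx=-22.0816 Fy=-3.1088 x'=-3.7602 y'=4.6114

F_att = 1·(g−p) = 1·(-5,-3) = (-5.0000,-3.0000)
o1: d²=260 > ρ²=50 → inactive
o2: d²=1 ≤ ρ²=50; F_rep = 17·(-1,0)/1² = (-17.0000,0.0000)
o3: d²=109 > ρ²=50 → inactive
o4: d²=25 ≤ ρ²=50; F_rep = 17·(-3,-4)/25² = (-0.0816,-0.1088)
F = F_att + ΣF_rep = (-22.0816,-3.1088)
p' = p + 1/8·F = (-3.7602,4.6114)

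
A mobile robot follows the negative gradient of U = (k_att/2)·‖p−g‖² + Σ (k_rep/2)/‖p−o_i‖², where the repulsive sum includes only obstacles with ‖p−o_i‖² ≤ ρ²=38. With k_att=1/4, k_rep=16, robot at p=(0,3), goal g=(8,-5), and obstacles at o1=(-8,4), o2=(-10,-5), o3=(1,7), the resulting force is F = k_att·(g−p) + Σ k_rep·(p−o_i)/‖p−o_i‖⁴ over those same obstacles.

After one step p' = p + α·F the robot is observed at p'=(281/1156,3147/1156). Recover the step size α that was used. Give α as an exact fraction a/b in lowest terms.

α = 1/8

F_att = 1/4·(g−p) = 1/4·(8,-8) = (2.0000,-2.0000)
o1: d²=65 > ρ²=38 → inactive
o2: d²=164 > ρ²=38 → inactive
o3: d²=17 ≤ ρ²=38; F_rep = 16·(-1,-4)/17² = (-0.0554,-0.2215)
F = F_att + ΣF_rep = (1.9446,-2.2215)
Δp = p'−p = (0.2431,-0.2777); α = Δx/Fx = (281/1156) / (562/289) = 1/8
check: Δy/Fy = (-321/1156) / (-642/289) = 1/8 ✓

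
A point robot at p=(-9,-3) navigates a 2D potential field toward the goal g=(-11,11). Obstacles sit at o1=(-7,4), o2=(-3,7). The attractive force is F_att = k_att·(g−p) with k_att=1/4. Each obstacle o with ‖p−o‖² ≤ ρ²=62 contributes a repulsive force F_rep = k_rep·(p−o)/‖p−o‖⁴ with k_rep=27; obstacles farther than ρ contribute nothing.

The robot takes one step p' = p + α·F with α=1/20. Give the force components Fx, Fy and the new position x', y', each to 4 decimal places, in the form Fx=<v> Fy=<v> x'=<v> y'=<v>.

Fx=-0.5192 Fy=3.4327 x'=-9.0260 y'=-2.8284

F_att = 1/4·(g−p) = 1/4·(-2,14) = (-0.5000,3.5000)
o1: d²=53 ≤ ρ²=62; F_rep = 27·(-2,-7)/53² = (-0.0192,-0.0673)
o2: d²=136 > ρ²=62 → inactive
F = F_att + ΣF_rep = (-0.5192,3.4327)
p' = p + 1/20·F = (-9.0260,-2.8284)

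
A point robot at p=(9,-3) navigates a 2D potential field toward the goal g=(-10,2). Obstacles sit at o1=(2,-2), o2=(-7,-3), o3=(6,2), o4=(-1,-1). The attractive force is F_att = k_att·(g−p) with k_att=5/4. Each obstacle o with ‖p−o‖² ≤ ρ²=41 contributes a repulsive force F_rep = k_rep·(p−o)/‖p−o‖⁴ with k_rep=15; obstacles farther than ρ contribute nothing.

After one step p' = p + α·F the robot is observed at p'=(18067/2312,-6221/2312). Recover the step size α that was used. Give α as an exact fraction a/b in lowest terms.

F_att = 5/4·(g−p) = 5/4·(-19,5) = (-23.7500,6.2500)
o1: d²=50 > ρ²=41 → inactive
o2: d²=256 > ρ²=41 → inactive
o3: d²=34 ≤ ρ²=41; F_rep = 15·(3,-5)/34² = (0.0389,-0.0649)
o4: d²=104 > ρ²=41 → inactive
F = F_att + ΣF_rep = (-23.7111,6.1851)
Δp = p'−p = (-1.1856,0.3093); α = Δx/Fx = (-2741/2312) / (-13705/578) = 1/20
check: Δy/Fy = (715/2312) / (3575/578) = 1/20 ✓

α = 1/20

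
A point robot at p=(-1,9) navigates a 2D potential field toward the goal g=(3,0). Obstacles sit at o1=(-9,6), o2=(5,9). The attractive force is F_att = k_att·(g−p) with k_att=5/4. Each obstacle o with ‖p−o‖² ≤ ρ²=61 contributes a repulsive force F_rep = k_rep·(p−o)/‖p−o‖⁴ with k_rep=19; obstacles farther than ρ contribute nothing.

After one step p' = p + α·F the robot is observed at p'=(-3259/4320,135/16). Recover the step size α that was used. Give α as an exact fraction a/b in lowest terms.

α = 1/20

F_att = 5/4·(g−p) = 5/4·(4,-9) = (5.0000,-11.2500)
o1: d²=73 > ρ²=61 → inactive
o2: d²=36 ≤ ρ²=61; F_rep = 19·(-6,0)/36² = (-0.0880,0.0000)
F = F_att + ΣF_rep = (4.9120,-11.2500)
Δp = p'−p = (0.2456,-0.5625); α = Δx/Fx = (1061/4320) / (1061/216) = 1/20
check: Δy/Fy = (-9/16) / (-45/4) = 1/20 ✓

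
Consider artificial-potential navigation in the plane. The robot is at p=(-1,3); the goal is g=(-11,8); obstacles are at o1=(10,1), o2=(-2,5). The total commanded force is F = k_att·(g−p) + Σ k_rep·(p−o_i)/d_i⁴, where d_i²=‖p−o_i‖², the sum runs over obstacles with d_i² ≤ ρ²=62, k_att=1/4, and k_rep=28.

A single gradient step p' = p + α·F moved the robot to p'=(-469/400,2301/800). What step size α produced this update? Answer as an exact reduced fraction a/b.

F_att = 1/4·(g−p) = 1/4·(-10,5) = (-2.5000,1.2500)
o1: d²=125 > ρ²=62 → inactive
o2: d²=5 ≤ ρ²=62; F_rep = 28·(1,-2)/5² = (1.1200,-2.2400)
F = F_att + ΣF_rep = (-1.3800,-0.9900)
Δp = p'−p = (-0.1725,-0.1237); α = Δx/Fx = (-69/400) / (-69/50) = 1/8
check: Δy/Fy = (-99/800) / (-99/100) = 1/8 ✓

α = 1/8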